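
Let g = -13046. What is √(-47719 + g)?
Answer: I*√60765 ≈ 246.51*I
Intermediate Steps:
√(-47719 + g) = √(-47719 - 13046) = √(-60765) = I*√60765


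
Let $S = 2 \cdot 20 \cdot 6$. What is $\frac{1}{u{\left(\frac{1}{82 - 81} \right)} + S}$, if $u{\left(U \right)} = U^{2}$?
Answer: $\frac{1}{241} \approx 0.0041494$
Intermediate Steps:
$S = 240$ ($S = 2 \cdot 120 = 240$)
$\frac{1}{u{\left(\frac{1}{82 - 81} \right)} + S} = \frac{1}{\left(\frac{1}{82 - 81}\right)^{2} + 240} = \frac{1}{\left(1^{-1}\right)^{2} + 240} = \frac{1}{1^{2} + 240} = \frac{1}{1 + 240} = \frac{1}{241}$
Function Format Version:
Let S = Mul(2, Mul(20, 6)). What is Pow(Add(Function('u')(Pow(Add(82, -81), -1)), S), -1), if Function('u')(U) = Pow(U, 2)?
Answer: Rational(1, 241) ≈ 0.0041494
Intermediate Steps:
S = 240 (S = Mul(2, 120) = 240)
Pow(Add(Function('u')(Pow(Add(82, -81), -1)), S), -1) = Pow(Add(Pow(Pow(Add(82, -81), -1), 2), 240), -1) = Pow(Add(Pow(Pow(1, -1), 2), 240), -1) = Pow(Add(Pow(1, 2), 240), -1) = Pow(Add(1, 240), -1) = Pow(241, -1) = Rational(1, 241)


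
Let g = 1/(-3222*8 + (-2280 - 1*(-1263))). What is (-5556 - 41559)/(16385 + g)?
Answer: -1262352195/439003304 ≈ -2.8755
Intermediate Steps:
g = -1/26793 (g = 1/(-25776 + (-2280 + 1263)) = 1/(-25776 - 1017) = 1/(-26793) = -1/26793 ≈ -3.7323e-5)
(-5556 - 41559)/(16385 + g) = (-5556 - 41559)/(16385 - 1/26793) = -47115/439003304/26793 = -47115*26793/439003304 = -1262352195/439003304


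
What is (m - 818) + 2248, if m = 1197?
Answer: 2627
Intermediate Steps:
(m - 818) + 2248 = (1197 - 818) + 2248 = 379 + 2248 = 2627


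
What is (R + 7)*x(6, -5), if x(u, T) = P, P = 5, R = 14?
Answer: 105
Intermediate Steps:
x(u, T) = 5
(R + 7)*x(6, -5) = (14 + 7)*5 = 21*5 = 105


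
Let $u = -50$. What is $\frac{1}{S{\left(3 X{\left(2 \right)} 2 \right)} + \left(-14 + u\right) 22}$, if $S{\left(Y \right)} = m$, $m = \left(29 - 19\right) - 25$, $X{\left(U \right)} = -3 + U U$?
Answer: $- \frac{1}{1423} \approx -0.00070274$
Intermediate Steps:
$X{\left(U \right)} = -3 + U^{2}$
$m = -15$ ($m = 10 - 25 = -15$)
$S{\left(Y \right)} = -15$
$\frac{1}{S{\left(3 X{\left(2 \right)} 2 \right)} + \left(-14 + u\right) 22} = \frac{1}{-15 + \left(-14 - 50\right) 22} = \frac{1}{-15 - 1408} = \frac{1}{-1423} = - \frac{1}{1423}$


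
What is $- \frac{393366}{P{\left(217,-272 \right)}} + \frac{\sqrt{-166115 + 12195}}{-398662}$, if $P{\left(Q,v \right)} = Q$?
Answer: $- \frac{393366}{217} - \frac{4 i \sqrt{2405}}{199331} \approx -1812.7 - 0.00098411 i$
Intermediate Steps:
$- \frac{393366}{P{\left(217,-272 \right)}} + \frac{\sqrt{-166115 + 12195}}{-398662} = - \frac{393366}{217} + \frac{\sqrt{-166115 + 12195}}{-398662} = \left(-393366\right) \frac{1}{217} + \sqrt{-153920} \left(- \frac{1}{398662}\right) = - \frac{393366}{217} + 8 i \sqrt{2405} \left(- \frac{1}{398662}\right) = - \frac{393366}{217} - \frac{4 i \sqrt{2405}}{199331}$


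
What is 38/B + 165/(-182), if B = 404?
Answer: -7468/9191 ≈ -0.81253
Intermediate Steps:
38/B + 165/(-182) = 38/404 + 165/(-182) = 38*(1/404) + 165*(-1/182) = 19/202 - 165/182 = -7468/9191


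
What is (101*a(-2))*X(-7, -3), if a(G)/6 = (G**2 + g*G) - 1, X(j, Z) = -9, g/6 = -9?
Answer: -605394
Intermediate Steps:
g = -54 (g = 6*(-9) = -54)
a(G) = -6 - 324*G + 6*G**2 (a(G) = 6*((G**2 - 54*G) - 1) = 6*(-1 + G**2 - 54*G) = -6 - 324*G + 6*G**2)
(101*a(-2))*X(-7, -3) = (101*(-6 - 324*(-2) + 6*(-2)**2))*(-9) = (101*(-6 + 648 + 6*4))*(-9) = (101*(-6 + 648 + 24))*(-9) = (101*666)*(-9) = 67266*(-9) = -605394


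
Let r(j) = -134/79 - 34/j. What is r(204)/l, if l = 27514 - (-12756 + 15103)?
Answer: -883/11929158 ≈ -7.4020e-5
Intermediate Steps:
r(j) = -134/79 - 34/j (r(j) = -134*1/79 - 34/j = -134/79 - 34/j)
l = 25167 (l = 27514 - 1*2347 = 27514 - 2347 = 25167)
r(204)/l = (-134/79 - 34/204)/25167 = (-134/79 - 34*1/204)*(1/25167) = (-134/79 - 1/6)*(1/25167) = -883/474*1/25167 = -883/11929158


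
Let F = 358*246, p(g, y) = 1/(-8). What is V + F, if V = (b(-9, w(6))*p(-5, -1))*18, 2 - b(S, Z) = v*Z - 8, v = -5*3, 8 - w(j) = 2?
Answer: 87843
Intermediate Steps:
p(g, y) = -1/8
w(j) = 6 (w(j) = 8 - 1*2 = 8 - 2 = 6)
v = -15
b(S, Z) = 10 + 15*Z (b(S, Z) = 2 - (-15*Z - 8) = 2 - (-8 - 15*Z) = 2 + (8 + 15*Z) = 10 + 15*Z)
V = -225 (V = ((10 + 15*6)*(-1/8))*18 = ((10 + 90)*(-1/8))*18 = (100*(-1/8))*18 = -25/2*18 = -225)
F = 88068
V + F = -225 + 88068 = 87843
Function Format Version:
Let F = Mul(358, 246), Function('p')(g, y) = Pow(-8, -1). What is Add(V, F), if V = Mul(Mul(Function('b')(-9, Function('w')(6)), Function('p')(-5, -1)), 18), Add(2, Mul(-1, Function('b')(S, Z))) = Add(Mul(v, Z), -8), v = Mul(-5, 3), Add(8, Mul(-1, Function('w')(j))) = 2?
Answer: 87843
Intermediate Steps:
Function('p')(g, y) = Rational(-1, 8)
Function('w')(j) = 6 (Function('w')(j) = Add(8, Mul(-1, 2)) = Add(8, -2) = 6)
v = -15
Function('b')(S, Z) = Add(10, Mul(15, Z)) (Function('b')(S, Z) = Add(2, Mul(-1, Add(Mul(-15, Z), -8))) = Add(2, Mul(-1, Add(-8, Mul(-15, Z)))) = Add(2, Add(8, Mul(15, Z))) = Add(10, Mul(15, Z)))
V = -225 (V = Mul(Mul(Add(10, Mul(15, 6)), Rational(-1, 8)), 18) = Mul(Mul(Add(10, 90), Rational(-1, 8)), 18) = Mul(Mul(100, Rational(-1, 8)), 18) = Mul(Rational(-25, 2), 18) = -225)
F = 88068
Add(V, F) = Add(-225, 88068) = 87843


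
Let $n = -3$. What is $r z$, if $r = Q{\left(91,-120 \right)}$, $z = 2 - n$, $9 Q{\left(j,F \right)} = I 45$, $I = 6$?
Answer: $150$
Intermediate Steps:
$Q{\left(j,F \right)} = 30$ ($Q{\left(j,F \right)} = \frac{6 \cdot 45}{9} = \frac{1}{9} \cdot 270 = 30$)
$z = 5$ ($z = 2 - -3 = 2 + 3 = 5$)
$r = 30$
$r z = 30 \cdot 5 = 150$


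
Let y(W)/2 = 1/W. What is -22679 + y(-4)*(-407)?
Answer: -44951/2 ≈ -22476.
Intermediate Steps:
y(W) = 2/W
-22679 + y(-4)*(-407) = -22679 + (2/(-4))*(-407) = -22679 + (2*(-¼))*(-407) = -22679 - ½*(-407) = -22679 + 407/2 = -44951/2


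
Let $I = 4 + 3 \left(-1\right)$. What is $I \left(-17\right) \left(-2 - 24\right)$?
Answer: $442$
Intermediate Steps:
$I = 1$ ($I = 4 - 3 = 1$)
$I \left(-17\right) \left(-2 - 24\right) = 1 \left(-17\right) \left(-2 - 24\right) = - 17 \left(-2 - 24\right) = \left(-17\right) \left(-26\right) = 442$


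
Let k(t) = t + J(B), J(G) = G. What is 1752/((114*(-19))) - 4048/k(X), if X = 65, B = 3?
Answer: -370296/6137 ≈ -60.338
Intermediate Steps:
k(t) = 3 + t (k(t) = t + 3 = 3 + t)
1752/((114*(-19))) - 4048/k(X) = 1752/((114*(-19))) - 4048/(3 + 65) = 1752/(-2166) - 4048/68 = 1752*(-1/2166) - 4048*1/68 = -292/361 - 1012/17 = -370296/6137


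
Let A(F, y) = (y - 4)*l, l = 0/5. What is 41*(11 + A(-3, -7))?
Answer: 451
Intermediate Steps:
l = 0 (l = 0*(1/5) = 0)
A(F, y) = 0 (A(F, y) = (y - 4)*0 = (-4 + y)*0 = 0)
41*(11 + A(-3, -7)) = 41*(11 + 0) = 41*11 = 451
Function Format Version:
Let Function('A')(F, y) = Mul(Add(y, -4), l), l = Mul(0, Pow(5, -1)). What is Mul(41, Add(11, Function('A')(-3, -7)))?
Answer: 451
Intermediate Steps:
l = 0 (l = Mul(0, Rational(1, 5)) = 0)
Function('A')(F, y) = 0 (Function('A')(F, y) = Mul(Add(y, -4), 0) = Mul(Add(-4, y), 0) = 0)
Mul(41, Add(11, Function('A')(-3, -7))) = Mul(41, Add(11, 0)) = Mul(41, 11) = 451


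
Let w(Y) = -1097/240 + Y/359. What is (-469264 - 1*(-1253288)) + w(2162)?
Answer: 67551632897/86160 ≈ 7.8403e+5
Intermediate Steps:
w(Y) = -1097/240 + Y/359 (w(Y) = -1097*1/240 + Y*(1/359) = -1097/240 + Y/359)
(-469264 - 1*(-1253288)) + w(2162) = (-469264 - 1*(-1253288)) + (-1097/240 + (1/359)*2162) = (-469264 + 1253288) + (-1097/240 + 2162/359) = 784024 + 125057/86160 = 67551632897/86160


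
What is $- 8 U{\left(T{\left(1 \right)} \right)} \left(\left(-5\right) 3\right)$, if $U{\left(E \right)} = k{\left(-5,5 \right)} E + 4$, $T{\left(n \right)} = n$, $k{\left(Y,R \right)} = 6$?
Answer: $1200$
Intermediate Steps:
$U{\left(E \right)} = 4 + 6 E$ ($U{\left(E \right)} = 6 E + 4 = 4 + 6 E$)
$- 8 U{\left(T{\left(1 \right)} \right)} \left(\left(-5\right) 3\right) = - 8 \left(4 + 6 \cdot 1\right) \left(\left(-5\right) 3\right) = - 8 \left(4 + 6\right) \left(-15\right) = \left(-8\right) 10 \left(-15\right) = \left(-80\right) \left(-15\right) = 1200$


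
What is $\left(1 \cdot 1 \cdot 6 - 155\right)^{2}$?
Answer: $22201$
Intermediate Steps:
$\left(1 \cdot 1 \cdot 6 - 155\right)^{2} = \left(1 \cdot 6 - 155\right)^{2} = \left(6 - 155\right)^{2} = \left(-149\right)^{2} = 22201$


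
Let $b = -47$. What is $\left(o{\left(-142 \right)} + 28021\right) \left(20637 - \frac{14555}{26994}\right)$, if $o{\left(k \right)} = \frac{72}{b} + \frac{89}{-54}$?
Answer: $\frac{39612150293668421}{68510772} \approx 5.7819 \cdot 10^{8}$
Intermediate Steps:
$o{\left(k \right)} = - \frac{8071}{2538}$ ($o{\left(k \right)} = \frac{72}{-47} + \frac{89}{-54} = 72 \left(- \frac{1}{47}\right) + 89 \left(- \frac{1}{54}\right) = - \frac{72}{47} - \frac{89}{54} = - \frac{8071}{2538}$)
$\left(o{\left(-142 \right)} + 28021\right) \left(20637 - \frac{14555}{26994}\right) = \left(- \frac{8071}{2538} + 28021\right) \left(20637 - \frac{14555}{26994}\right) = \frac{71109227 \left(20637 - \frac{14555}{26994}\right)}{2538} = \frac{71109227}{2538} \cdot \frac{557060623}{26994} = \frac{39612150293668421}{68510772}$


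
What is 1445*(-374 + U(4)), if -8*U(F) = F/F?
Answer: -4324885/8 ≈ -5.4061e+5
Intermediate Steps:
U(F) = -1/8 (U(F) = -F/(8*F) = -1/8*1 = -1/8)
1445*(-374 + U(4)) = 1445*(-374 - 1/8) = 1445*(-2993/8) = -4324885/8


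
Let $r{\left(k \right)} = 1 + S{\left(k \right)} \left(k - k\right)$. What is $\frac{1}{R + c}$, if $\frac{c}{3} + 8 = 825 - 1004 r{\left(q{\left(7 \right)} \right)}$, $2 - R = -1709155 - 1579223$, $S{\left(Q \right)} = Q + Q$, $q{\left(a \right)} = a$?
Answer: $\frac{1}{3287819} \approx 3.0415 \cdot 10^{-7}$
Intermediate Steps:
$S{\left(Q \right)} = 2 Q$
$R = 3288380$ ($R = 2 - \left(-1709155 - 1579223\right) = 2 - -3288378 = 2 + 3288378 = 3288380$)
$r{\left(k \right)} = 1$ ($r{\left(k \right)} = 1 + 2 k \left(k - k\right) = 1 + 2 k 0 = 1 + 0 = 1$)
$c = -561$ ($c = -24 + 3 \left(825 - 1004\right) = -24 + 3 \left(-179\right) = -24 - 537 = -561$)
$\frac{1}{R + c} = \frac{1}{3288380 - 561} = \frac{1}{3287819}$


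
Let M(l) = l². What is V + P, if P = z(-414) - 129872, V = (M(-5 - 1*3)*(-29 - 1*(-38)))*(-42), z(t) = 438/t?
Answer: -10630489/69 ≈ -1.5407e+5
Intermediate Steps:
V = -24192 (V = ((-5 - 1*3)²*(-29 - 1*(-38)))*(-42) = ((-5 - 3)²*(-29 + 38))*(-42) = ((-8)²*9)*(-42) = (64*9)*(-42) = 576*(-42) = -24192)
P = -8961241/69 (P = 438/(-414) - 129872 = 438*(-1/414) - 129872 = -73/69 - 129872 = -8961241/69 ≈ -1.2987e+5)
V + P = -24192 - 8961241/69 = -10630489/69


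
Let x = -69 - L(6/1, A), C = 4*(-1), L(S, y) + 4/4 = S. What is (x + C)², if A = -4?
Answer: 6084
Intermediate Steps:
L(S, y) = -1 + S
C = -4
x = -74 (x = -69 - (-1 + 6/1) = -69 - (-1 + 6*1) = -69 - (-1 + 6) = -69 - 1*5 = -69 - 5 = -74)
(x + C)² = (-74 - 4)² = (-78)² = 6084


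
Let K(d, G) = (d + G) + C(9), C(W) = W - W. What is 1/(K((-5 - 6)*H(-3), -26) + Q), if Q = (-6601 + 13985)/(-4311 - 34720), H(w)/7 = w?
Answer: 39031/7993971 ≈ 0.0048826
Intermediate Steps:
C(W) = 0
H(w) = 7*w
K(d, G) = G + d (K(d, G) = (d + G) + 0 = (G + d) + 0 = G + d)
Q = -7384/39031 (Q = 7384/(-39031) = 7384*(-1/39031) = -7384/39031 ≈ -0.18918)
1/(K((-5 - 6)*H(-3), -26) + Q) = 1/((-26 + (-5 - 6)*(7*(-3))) - 7384/39031) = 1/((-26 - 11*(-21)) - 7384/39031) = 1/((-26 + 231) - 7384/39031) = 1/(205 - 7384/39031) = 1/(7993971/39031) = 39031/7993971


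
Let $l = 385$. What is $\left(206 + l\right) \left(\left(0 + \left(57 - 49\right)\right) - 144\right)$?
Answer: $-80376$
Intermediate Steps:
$\left(206 + l\right) \left(\left(0 + \left(57 - 49\right)\right) - 144\right) = \left(206 + 385\right) \left(\left(0 + \left(57 - 49\right)\right) - 144\right) = 591 \left(\left(0 + \left(57 - 49\right)\right) - 144\right) = 591 \left(\left(0 + 8\right) - 144\right) = 591 \left(8 - 144\right) = 591 \left(-136\right) = -80376$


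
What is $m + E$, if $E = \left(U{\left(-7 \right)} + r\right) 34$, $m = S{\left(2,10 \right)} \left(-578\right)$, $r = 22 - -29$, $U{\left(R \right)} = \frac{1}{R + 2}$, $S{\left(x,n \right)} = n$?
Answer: $- \frac{20264}{5} \approx -4052.8$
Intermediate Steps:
$U{\left(R \right)} = \frac{1}{2 + R}$
$r = 51$ ($r = 22 + 29 = 51$)
$m = -5780$ ($m = 10 \left(-578\right) = -5780$)
$E = \frac{8636}{5}$ ($E = \left(\frac{1}{2 - 7} + 51\right) 34 = \left(\frac{1}{-5} + 51\right) 34 = \left(- \frac{1}{5} + 51\right) 34 = \frac{254}{5} \cdot 34 = \frac{8636}{5} \approx 1727.2$)
$m + E = -5780 + \frac{8636}{5} = - \frac{20264}{5}$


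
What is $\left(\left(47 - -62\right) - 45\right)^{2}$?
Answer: $4096$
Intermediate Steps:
$\left(\left(47 - -62\right) - 45\right)^{2} = \left(\left(47 + 62\right) - 45\right)^{2} = \left(109 - 45\right)^{2} = 64^{2} = 4096$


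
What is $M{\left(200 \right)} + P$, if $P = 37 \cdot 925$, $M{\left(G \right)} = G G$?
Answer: $74225$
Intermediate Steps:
$M{\left(G \right)} = G^{2}$
$P = 34225$
$M{\left(200 \right)} + P = 200^{2} + 34225 = 40000 + 34225 = 74225$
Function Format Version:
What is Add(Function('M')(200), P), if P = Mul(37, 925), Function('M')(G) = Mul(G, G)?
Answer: 74225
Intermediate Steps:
Function('M')(G) = Pow(G, 2)
P = 34225
Add(Function('M')(200), P) = Add(Pow(200, 2), 34225) = Add(40000, 34225) = 74225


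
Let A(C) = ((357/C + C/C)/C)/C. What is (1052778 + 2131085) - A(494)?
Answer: 383826732386741/120553784 ≈ 3.1839e+6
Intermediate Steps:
A(C) = (1 + 357/C)/C² (A(C) = ((357/C + 1)/C)/C = ((1 + 357/C)/C)/C = (1 + 357/C)/C²)
(1052778 + 2131085) - A(494) = (1052778 + 2131085) - (357 + 494)/494³ = 3183863 - 851/120553784 = 383826732386741/120553784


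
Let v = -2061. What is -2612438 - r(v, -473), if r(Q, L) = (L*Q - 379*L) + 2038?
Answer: -3768596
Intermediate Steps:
r(Q, L) = 2038 - 379*L + L*Q (r(Q, L) = (-379*L + L*Q) + 2038 = 2038 - 379*L + L*Q)
-2612438 - r(v, -473) = -2612438 - (2038 - 379*(-473) - 473*(-2061)) = -2612438 - (2038 + 179267 + 974853) = -2612438 - 1*1156158 = -2612438 - 1156158 = -3768596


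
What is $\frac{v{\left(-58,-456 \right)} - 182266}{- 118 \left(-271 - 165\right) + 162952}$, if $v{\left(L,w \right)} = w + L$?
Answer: $- \frac{9139}{10720} \approx -0.85252$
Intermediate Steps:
$v{\left(L,w \right)} = L + w$
$\frac{v{\left(-58,-456 \right)} - 182266}{- 118 \left(-271 - 165\right) + 162952} = \frac{\left(-58 - 456\right) - 182266}{- 118 \left(-271 - 165\right) + 162952} = \frac{-514 - 182266}{\left(-118\right) \left(-436\right) + 162952} = - \frac{182780}{51448 + 162952} = - \frac{182780}{214400} = \left(-182780\right) \frac{1}{214400} = - \frac{9139}{10720}$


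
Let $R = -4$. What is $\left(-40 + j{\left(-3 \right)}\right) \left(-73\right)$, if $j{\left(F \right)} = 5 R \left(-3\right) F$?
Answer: $16060$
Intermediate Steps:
$j{\left(F \right)} = 60 F$ ($j{\left(F \right)} = 5 \left(-4\right) \left(-3\right) F = \left(-20\right) \left(-3\right) F = 60 F$)
$\left(-40 + j{\left(-3 \right)}\right) \left(-73\right) = \left(-40 + 60 \left(-3\right)\right) \left(-73\right) = \left(-40 - 180\right) \left(-73\right) = \left(-220\right) \left(-73\right) = 16060$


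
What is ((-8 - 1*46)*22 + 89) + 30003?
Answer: 28904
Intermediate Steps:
((-8 - 1*46)*22 + 89) + 30003 = ((-8 - 46)*22 + 89) + 30003 = (-54*22 + 89) + 30003 = (-1188 + 89) + 30003 = -1099 + 30003 = 28904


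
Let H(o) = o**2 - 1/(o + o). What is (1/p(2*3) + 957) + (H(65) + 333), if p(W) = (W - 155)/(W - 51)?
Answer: 106831251/19370 ≈ 5515.3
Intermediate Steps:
p(W) = (-155 + W)/(-51 + W)
H(o) = o**2 - 1/(2*o)
(1/p(2*3) + 957) + (H(65) + 333) = (1/((-155 + 2*3)/(-51 + 2*3)) + 957) + ((-1/2 + 65**3)/65 + 333) = (1/((-155 + 6)/(-51 + 6)) + 957) + ((-1/2 + 274625)/65 + 333) = (1/(-149/(-45)) + 957) + ((1/65)*(549249/2) + 333) = (1/(-1/45*(-149)) + 957) + (549249/130 + 333) = (1/(149/45) + 957) + 592539/130 = (45/149 + 957) + 592539/130 = 142638/149 + 592539/130 = 106831251/19370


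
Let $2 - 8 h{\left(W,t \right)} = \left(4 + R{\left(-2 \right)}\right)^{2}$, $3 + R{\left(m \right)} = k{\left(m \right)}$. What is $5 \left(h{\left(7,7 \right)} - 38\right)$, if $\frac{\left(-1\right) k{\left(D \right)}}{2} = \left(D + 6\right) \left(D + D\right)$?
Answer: $- \frac{6955}{8} \approx -869.38$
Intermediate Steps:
$k{\left(D \right)} = - 4 D \left(6 + D\right)$ ($k{\left(D \right)} = - 2 \left(D + 6\right) \left(D + D\right) = - 2 \left(6 + D\right) 2 D = - 2 \cdot 2 D \left(6 + D\right) = - 4 D \left(6 + D\right)$)
$R{\left(m \right)} = -3 - 4 m \left(6 + m\right)$
$h{\left(W,t \right)} = - \frac{1087}{8}$ ($h{\left(W,t \right)} = \frac{1}{4} - \frac{\left(4 - \left(3 - 8 \left(6 - 2\right)\right)\right)^{2}}{8} = \frac{1}{4} - \frac{\left(4 - \left(3 - 32\right)\right)^{2}}{8} = \frac{1}{4} - \frac{\left(4 + \left(-3 + 32\right)\right)^{2}}{8} = \frac{1}{4} - \frac{\left(4 + 29\right)^{2}}{8} = \frac{1}{4} - \frac{33^{2}}{8} = \frac{1}{4} - \frac{1089}{8} = - \frac{1087}{8}$)
$5 \left(h{\left(7,7 \right)} - 38\right) = 5 \left(- \frac{1087}{8} - 38\right) = 5 \left(- \frac{1391}{8}\right) = - \frac{6955}{8}$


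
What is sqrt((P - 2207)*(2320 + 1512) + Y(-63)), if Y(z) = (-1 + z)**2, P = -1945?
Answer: 8*I*sqrt(248537) ≈ 3988.3*I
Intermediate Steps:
sqrt((P - 2207)*(2320 + 1512) + Y(-63)) = sqrt((-1945 - 2207)*(2320 + 1512) + (-1 - 63)**2) = sqrt(-4152*3832 + (-64)**2) = sqrt(-15910464 + 4096) = sqrt(-15906368) = 8*I*sqrt(248537)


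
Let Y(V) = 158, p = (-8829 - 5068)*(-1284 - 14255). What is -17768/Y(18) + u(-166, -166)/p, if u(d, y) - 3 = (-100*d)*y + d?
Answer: -1918677376249/17059693157 ≈ -112.47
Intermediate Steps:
p = 215945483 (p = -13897*(-15539) = 215945483)
u(d, y) = 3 + d - 100*d*y (u(d, y) = 3 + ((-100*d)*y + d) = 3 + (-100*d*y + d) = 3 + (d - 100*d*y) = 3 + d - 100*d*y)
-17768/Y(18) + u(-166, -166)/p = -17768/158 + (3 - 166 - 100*(-166)*(-166))/215945483 = -17768*1/158 + (3 - 166 - 2755600)*(1/215945483) = -8884/79 - 2755763*1/215945483 = -8884/79 - 2755763/215945483 = -1918677376249/17059693157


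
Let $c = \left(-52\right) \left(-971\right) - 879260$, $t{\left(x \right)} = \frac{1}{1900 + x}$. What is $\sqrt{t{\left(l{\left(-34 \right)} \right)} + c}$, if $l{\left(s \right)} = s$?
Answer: $\frac{i \sqrt{2885733708342}}{1866} \approx 910.37 i$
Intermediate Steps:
$c = -828768$ ($c = 50492 - 879260 = -828768$)
$\sqrt{t{\left(l{\left(-34 \right)} \right)} + c} = \sqrt{\frac{1}{1900 - 34} - 828768} = \sqrt{\frac{1}{1866} - 828768} = \sqrt{- \frac{1546481087}{1866}} = \frac{i \sqrt{2885733708342}}{1866}$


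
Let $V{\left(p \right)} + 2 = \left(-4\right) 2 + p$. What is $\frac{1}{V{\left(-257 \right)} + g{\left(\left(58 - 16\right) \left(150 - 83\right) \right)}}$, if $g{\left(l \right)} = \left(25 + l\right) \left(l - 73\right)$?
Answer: $\frac{1}{7781432} \approx 1.2851 \cdot 10^{-7}$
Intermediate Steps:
$V{\left(p \right)} = -10 + p$ ($V{\left(p \right)} = -2 + \left(\left(-4\right) 2 + p\right) = -2 + \left(-8 + p\right) = -10 + p$)
$g{\left(l \right)} = \left(-73 + l\right) \left(25 + l\right)$ ($g{\left(l \right)} = \left(25 + l\right) \left(-73 + l\right) = \left(-73 + l\right) \left(25 + l\right)$)
$\frac{1}{V{\left(-257 \right)} + g{\left(\left(58 - 16\right) \left(150 - 83\right) \right)}} = \frac{1}{\left(-10 - 257\right) - \left(1825 - \left(58 - 16\right)^{2} \left(150 - 83\right)^{2} + 48 \left(58 - 16\right) \left(150 - 83\right)\right)} = \frac{1}{-267 - \left(1825 - 7918596 + 48 \cdot 42 \cdot 67\right)} = \frac{1}{-267 - \left(136897 - 7918596\right)} = \frac{1}{-267 - -7781699} = \frac{1}{-267 + 7781699} = \frac{1}{7781432}$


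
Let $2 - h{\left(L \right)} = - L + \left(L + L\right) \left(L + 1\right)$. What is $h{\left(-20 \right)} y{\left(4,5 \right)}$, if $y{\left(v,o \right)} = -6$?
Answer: $4668$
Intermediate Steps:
$h{\left(L \right)} = 2 + L - 2 L \left(1 + L\right)$ ($h{\left(L \right)} = 2 - \left(- L + \left(L + L\right) \left(L + 1\right)\right) = 2 - \left(- L + 2 L \left(1 + L\right)\right) = 2 + L - 2 L \left(1 + L\right)$)
$h{\left(-20 \right)} y{\left(4,5 \right)} = \left(2 - -20 - 2 \left(-20\right)^{2}\right) \left(-6\right) = \left(2 + 20 - 800\right) \left(-6\right) = \left(-778\right) \left(-6\right) = 4668$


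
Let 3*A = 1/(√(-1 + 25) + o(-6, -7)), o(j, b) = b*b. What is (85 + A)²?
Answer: 367459041880/50851161 - 2424736*√6/50851161 ≈ 7226.1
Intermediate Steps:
o(j, b) = b²
A = 1/(3*(49 + 2*√6)) (A = 1/(3*(√(-1 + 25) + (-7)²)) = 1/(3*(√24 + 49)) = 1/(3*(2*√6 + 49)) = 1/(3*(49 + 2*√6)) ≈ 0.0061844)
(85 + A)² = (85 + (49/7131 - 2*√6/7131))² = (606184/7131 - 2*√6/7131)²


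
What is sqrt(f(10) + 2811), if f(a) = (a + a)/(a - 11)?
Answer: sqrt(2791) ≈ 52.830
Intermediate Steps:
f(a) = 2*a/(-11 + a) (f(a) = (2*a)/(-11 + a) = 2*a/(-11 + a))
sqrt(f(10) + 2811) = sqrt(2*10/(-11 + 10) + 2811) = sqrt(2*10/(-1) + 2811) = sqrt(2*10*(-1) + 2811) = sqrt(-20 + 2811) = sqrt(2791)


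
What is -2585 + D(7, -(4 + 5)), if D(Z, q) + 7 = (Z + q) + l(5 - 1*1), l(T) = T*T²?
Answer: -2530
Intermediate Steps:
l(T) = T³
D(Z, q) = 57 + Z + q (D(Z, q) = -7 + ((Z + q) + (5 - 1*1)³) = -7 + ((Z + q) + (5 - 1)³) = -7 + ((Z + q) + 4³) = -7 + ((Z + q) + 64) = -7 + (64 + Z + q) = 57 + Z + q)
-2585 + D(7, -(4 + 5)) = -2585 + (57 + 7 - (4 + 5)) = -2585 + (57 + 7 - 1*9) = -2585 + (57 + 7 - 9) = -2585 + 55 = -2530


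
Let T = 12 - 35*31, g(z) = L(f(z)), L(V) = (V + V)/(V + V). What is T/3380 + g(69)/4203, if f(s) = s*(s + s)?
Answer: -4506439/14206140 ≈ -0.31722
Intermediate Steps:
f(s) = 2*s² (f(s) = s*(2*s) = 2*s²)
L(V) = 1 (L(V) = (2*V)/((2*V)) = (2*V)*(1/(2*V)) = 1)
g(z) = 1
T = -1073 (T = 12 - 1085 = -1073)
T/3380 + g(69)/4203 = -1073/3380 + 1/4203 = -4506439/14206140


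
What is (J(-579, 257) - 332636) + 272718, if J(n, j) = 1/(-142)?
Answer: -8508357/142 ≈ -59918.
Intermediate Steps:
J(n, j) = -1/142
(J(-579, 257) - 332636) + 272718 = (-1/142 - 332636) + 272718 = -47234313/142 + 272718 = -8508357/142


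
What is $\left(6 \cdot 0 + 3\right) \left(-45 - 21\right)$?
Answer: $-198$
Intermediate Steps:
$\left(6 \cdot 0 + 3\right) \left(-45 - 21\right) = \left(0 + 3\right) \left(-66\right) = 3 \left(-66\right) = -198$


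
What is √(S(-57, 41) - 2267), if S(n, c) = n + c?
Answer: I*√2283 ≈ 47.781*I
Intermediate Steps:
S(n, c) = c + n
√(S(-57, 41) - 2267) = √((41 - 57) - 2267) = √(-16 - 2267) = √(-2283) = I*√2283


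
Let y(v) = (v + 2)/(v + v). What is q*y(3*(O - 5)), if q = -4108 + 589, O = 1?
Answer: -5865/4 ≈ -1466.3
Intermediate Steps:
y(v) = (2 + v)/(2*v) (y(v) = (2 + v)/((2*v)) = (2 + v)*(1/(2*v)) = (2 + v)/(2*v))
q = -3519
q*y(3*(O - 5)) = -3519*(2 + 3*(1 - 5))/(2*(3*(1 - 5))) = -3519*(2 + 3*(-4))/(2*(3*(-4))) = -3519*(2 - 12)/(2*(-12)) = -3519*(-1)*(-10)/(2*12) = -3519*5/12 = -5865/4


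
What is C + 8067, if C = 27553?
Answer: 35620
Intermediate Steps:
C + 8067 = 27553 + 8067 = 35620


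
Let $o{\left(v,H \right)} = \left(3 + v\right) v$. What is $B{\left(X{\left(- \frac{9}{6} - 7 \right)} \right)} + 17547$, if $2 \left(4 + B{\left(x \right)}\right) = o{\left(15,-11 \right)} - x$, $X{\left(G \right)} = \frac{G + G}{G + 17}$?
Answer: $17679$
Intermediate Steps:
$o{\left(v,H \right)} = v \left(3 + v\right)$
$X{\left(G \right)} = \frac{2 G}{17 + G}$
$B{\left(x \right)} = 131 - \frac{x}{2}$ ($B{\left(x \right)} = -4 + \frac{15 \left(3 + 15\right) - x}{2} = -4 + \frac{15 \cdot 18 - x}{2} = -4 + \frac{270 - x}{2} = -4 - \left(-135 + \frac{x}{2}\right) = 131 - \frac{x}{2}$)
$B{\left(X{\left(- \frac{9}{6} - 7 \right)} \right)} + 17547 = \left(131 - \frac{2 \left(- \frac{9}{6} - 7\right) \frac{1}{17 - \left(7 + \frac{9}{6}\right)}}{2}\right) + 17547 = \left(131 - \frac{2 \left(\left(-9\right) \frac{1}{6} - 7\right) \frac{1}{17 - \frac{17}{2}}}{2}\right) + 17547 = \left(131 - \frac{2 \left(- \frac{3}{2} - 7\right) \frac{1}{17 - \frac{17}{2}}}{2}\right) + 17547 = \left(131 - \frac{2 \left(- \frac{17}{2}\right) \frac{1}{17 - \frac{17}{2}}}{2}\right) + 17547 = \left(131 - \frac{2 \left(- \frac{17}{2}\right) \frac{1}{\frac{17}{2}}}{2}\right) + 17547 = \left(131 - \frac{2 \left(- \frac{17}{2}\right) \frac{2}{17}}{2}\right) + 17547 = \left(131 - -1\right) + 17547 = \left(131 + 1\right) + 17547 = 132 + 17547 = 17679$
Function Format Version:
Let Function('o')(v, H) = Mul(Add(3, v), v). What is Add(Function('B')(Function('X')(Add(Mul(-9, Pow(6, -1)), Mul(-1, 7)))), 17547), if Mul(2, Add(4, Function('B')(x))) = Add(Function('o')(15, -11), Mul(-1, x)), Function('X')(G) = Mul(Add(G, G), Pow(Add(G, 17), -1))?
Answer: 17679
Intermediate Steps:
Function('o')(v, H) = Mul(v, Add(3, v))
Function('X')(G) = Mul(2, G, Pow(Add(17, G), -1)) (Function('X')(G) = Mul(Mul(2, G), Pow(Add(17, G), -1)) = Mul(2, G, Pow(Add(17, G), -1)))
Function('B')(x) = Add(131, Mul(Rational(-1, 2), x)) (Function('B')(x) = Add(-4, Mul(Rational(1, 2), Add(Mul(15, Add(3, 15)), Mul(-1, x)))) = Add(-4, Mul(Rational(1, 2), Add(Mul(15, 18), Mul(-1, x)))) = Add(-4, Mul(Rational(1, 2), Add(270, Mul(-1, x)))) = Add(-4, Add(135, Mul(Rational(-1, 2), x))) = Add(131, Mul(Rational(-1, 2), x)))
Add(Function('B')(Function('X')(Add(Mul(-9, Pow(6, -1)), Mul(-1, 7)))), 17547) = Add(Add(131, Mul(Rational(-1, 2), Mul(2, Add(Mul(-9, Pow(6, -1)), Mul(-1, 7)), Pow(Add(17, Add(Mul(-9, Pow(6, -1)), Mul(-1, 7))), -1)))), 17547) = Add(Add(131, Mul(Rational(-1, 2), Mul(2, Add(Mul(-9, Rational(1, 6)), -7), Pow(Add(17, Add(Mul(-9, Rational(1, 6)), -7)), -1)))), 17547) = Add(Add(131, Mul(Rational(-1, 2), Mul(2, Add(Rational(-3, 2), -7), Pow(Add(17, Add(Rational(-3, 2), -7)), -1)))), 17547) = Add(Add(131, Mul(Rational(-1, 2), Mul(2, Rational(-17, 2), Pow(Add(17, Rational(-17, 2)), -1)))), 17547) = Add(Add(131, Mul(Rational(-1, 2), Mul(2, Rational(-17, 2), Pow(Rational(17, 2), -1)))), 17547) = Add(Add(131, Mul(Rational(-1, 2), Mul(2, Rational(-17, 2), Rational(2, 17)))), 17547) = Add(Add(131, Mul(Rational(-1, 2), -2)), 17547) = Add(Add(131, 1), 17547) = Add(132, 17547) = 17679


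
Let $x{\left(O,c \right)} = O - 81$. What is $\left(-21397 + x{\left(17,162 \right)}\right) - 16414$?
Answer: $-37875$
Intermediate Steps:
$x{\left(O,c \right)} = -81 + O$
$\left(-21397 + x{\left(17,162 \right)}\right) - 16414 = \left(-21397 + \left(-81 + 17\right)\right) - 16414 = \left(-21397 - 64\right) - 16414 = -21461 - 16414 = -37875$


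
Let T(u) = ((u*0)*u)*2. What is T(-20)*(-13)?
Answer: 0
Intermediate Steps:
T(u) = 0 (T(u) = (0*u)*2 = 0*2 = 0)
T(-20)*(-13) = 0*(-13) = 0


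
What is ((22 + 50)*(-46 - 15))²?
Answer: 19289664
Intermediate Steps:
((22 + 50)*(-46 - 15))² = (72*(-61))² = (-4392)² = 19289664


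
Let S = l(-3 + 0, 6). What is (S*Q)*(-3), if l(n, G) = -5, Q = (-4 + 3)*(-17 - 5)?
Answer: 330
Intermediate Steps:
Q = 22 (Q = -1*(-22) = 22)
S = -5
(S*Q)*(-3) = -5*22*(-3) = -110*(-3) = 330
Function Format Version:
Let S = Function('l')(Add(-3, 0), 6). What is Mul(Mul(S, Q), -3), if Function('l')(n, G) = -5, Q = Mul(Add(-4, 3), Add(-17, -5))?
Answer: 330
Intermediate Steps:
Q = 22 (Q = Mul(-1, -22) = 22)
S = -5
Mul(Mul(S, Q), -3) = Mul(Mul(-5, 22), -3) = Mul(-110, -3) = 330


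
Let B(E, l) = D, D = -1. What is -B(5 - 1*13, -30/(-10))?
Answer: 1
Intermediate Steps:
B(E, l) = -1
-B(5 - 1*13, -30/(-10)) = -1*(-1) = 1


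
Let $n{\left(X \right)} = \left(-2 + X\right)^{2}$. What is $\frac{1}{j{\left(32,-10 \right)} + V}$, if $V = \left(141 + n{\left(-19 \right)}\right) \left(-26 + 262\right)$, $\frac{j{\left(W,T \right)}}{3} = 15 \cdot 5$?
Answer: $\frac{1}{137577} \approx 7.2687 \cdot 10^{-6}$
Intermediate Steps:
$j{\left(W,T \right)} = 225$ ($j{\left(W,T \right)} = 3 \cdot 15 \cdot 5 = 3 \cdot 75 = 225$)
$V = 137352$ ($V = \left(141 + \left(-2 - 19\right)^{2}\right) \left(-26 + 262\right) = \left(141 + \left(-21\right)^{2}\right) 236 = \left(141 + 441\right) 236 = 582 \cdot 236 = 137352$)
$\frac{1}{j{\left(32,-10 \right)} + V} = \frac{1}{225 + 137352} = \frac{1}{137577}$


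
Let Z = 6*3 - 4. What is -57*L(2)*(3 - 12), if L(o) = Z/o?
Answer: 3591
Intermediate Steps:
Z = 14 (Z = 18 - 4 = 14)
L(o) = 14/o
-57*L(2)*(3 - 12) = -57*14/2*(3 - 12) = -57*14*(1/2)*(-9) = -399*(-9) = -57*(-63) = 3591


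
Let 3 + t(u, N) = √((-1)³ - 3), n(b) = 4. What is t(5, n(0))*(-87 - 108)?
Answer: 585 - 390*I ≈ 585.0 - 390.0*I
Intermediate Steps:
t(u, N) = -3 + 2*I (t(u, N) = -3 + √((-1)³ - 3) = -3 + √(-1 - 3) = -3 + √(-4) = -3 + 2*I)
t(5, n(0))*(-87 - 108) = (-3 + 2*I)*(-87 - 108) = (-3 + 2*I)*(-195) = 585 - 390*I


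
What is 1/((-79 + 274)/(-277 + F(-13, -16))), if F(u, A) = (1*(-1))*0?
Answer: -277/195 ≈ -1.4205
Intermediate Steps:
F(u, A) = 0 (F(u, A) = -1*0 = 0)
1/((-79 + 274)/(-277 + F(-13, -16))) = 1/((-79 + 274)/(-277 + 0)) = 1/(195/(-277)) = 1/(195*(-1/277)) = 1/(-195/277) = -277/195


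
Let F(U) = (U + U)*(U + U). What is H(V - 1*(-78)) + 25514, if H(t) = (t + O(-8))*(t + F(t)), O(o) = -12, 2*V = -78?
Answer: 190835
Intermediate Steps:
V = -39 (V = (½)*(-78) = -39)
F(U) = 4*U² (F(U) = (2*U)*(2*U) = 4*U²)
H(t) = (-12 + t)*(t + 4*t²) (H(t) = (t - 12)*(t + 4*t²) = (-12 + t)*(t + 4*t²))
H(V - 1*(-78)) + 25514 = (-39 - 1*(-78))*(-12 - 47*(-39 - 1*(-78)) + 4*(-39 - 1*(-78))²) + 25514 = (-39 + 78)*(-12 - 47*(-39 + 78) + 4*(-39 + 78)²) + 25514 = 39*(-12 - 47*39 + 4*39²) + 25514 = 39*(-12 - 1833 + 4*1521) + 25514 = 39*(-12 - 1833 + 6084) + 25514 = 39*4239 + 25514 = 165321 + 25514 = 190835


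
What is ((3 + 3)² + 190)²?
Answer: 51076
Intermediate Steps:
((3 + 3)² + 190)² = (6² + 190)² = (36 + 190)² = 226² = 51076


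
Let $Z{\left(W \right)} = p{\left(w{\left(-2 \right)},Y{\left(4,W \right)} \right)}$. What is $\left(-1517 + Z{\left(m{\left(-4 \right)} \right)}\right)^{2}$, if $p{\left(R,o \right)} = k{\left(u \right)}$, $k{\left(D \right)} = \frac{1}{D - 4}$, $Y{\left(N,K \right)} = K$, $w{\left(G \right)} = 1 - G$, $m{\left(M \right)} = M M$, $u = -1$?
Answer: $\frac{57547396}{25} \approx 2.3019 \cdot 10^{6}$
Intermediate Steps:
$m{\left(M \right)} = M^{2}$
$k{\left(D \right)} = \frac{1}{-4 + D}$
$p{\left(R,o \right)} = - \frac{1}{5}$ ($p{\left(R,o \right)} = \frac{1}{-4 - 1} = \frac{1}{-5} = - \frac{1}{5}$)
$Z{\left(W \right)} = - \frac{1}{5}$
$\left(-1517 + Z{\left(m{\left(-4 \right)} \right)}\right)^{2} = \left(-1517 - \frac{1}{5}\right)^{2} = \left(- \frac{7586}{5}\right)^{2} = \frac{57547396}{25}$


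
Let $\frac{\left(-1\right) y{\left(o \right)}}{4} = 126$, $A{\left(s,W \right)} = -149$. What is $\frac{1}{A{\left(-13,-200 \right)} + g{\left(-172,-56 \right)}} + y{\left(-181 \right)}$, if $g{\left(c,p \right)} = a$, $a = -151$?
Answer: $- \frac{151201}{300} \approx -504.0$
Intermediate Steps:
$g{\left(c,p \right)} = -151$
$y{\left(o \right)} = -504$ ($y{\left(o \right)} = \left(-4\right) 126 = -504$)
$\frac{1}{A{\left(-13,-200 \right)} + g{\left(-172,-56 \right)}} + y{\left(-181 \right)} = \frac{1}{-149 - 151} - 504 = \frac{1}{-300} - 504 = - \frac{1}{300} - 504 = - \frac{151201}{300}$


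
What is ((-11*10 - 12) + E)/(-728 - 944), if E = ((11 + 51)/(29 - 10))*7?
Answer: 471/7942 ≈ 0.059305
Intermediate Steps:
E = 434/19 (E = (62/19)*7 = 434/19 ≈ 22.842)
((-11*10 - 12) + E)/(-728 - 944) = ((-11*10 - 12) + 434/19)/(-728 - 944) = ((-110 - 12) + 434/19)/(-1672) = (-122 + 434/19)*(-1/1672) = -1884/19*(-1/1672) = 471/7942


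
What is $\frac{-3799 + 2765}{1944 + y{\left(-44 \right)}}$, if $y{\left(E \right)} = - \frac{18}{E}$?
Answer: $- \frac{22748}{42777} \approx -0.53178$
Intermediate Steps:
$\frac{-3799 + 2765}{1944 + y{\left(-44 \right)}} = \frac{-3799 + 2765}{1944 - \frac{18}{-44}} = - \frac{1034}{1944 - - \frac{9}{22}} = - \frac{1034}{1944 + \frac{9}{22}} = - \frac{1034}{\frac{42777}{22}} = \left(-1034\right) \frac{22}{42777} = - \frac{22748}{42777}$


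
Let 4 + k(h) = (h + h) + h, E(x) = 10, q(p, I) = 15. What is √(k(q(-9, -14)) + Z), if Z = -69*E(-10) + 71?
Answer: 17*I*√2 ≈ 24.042*I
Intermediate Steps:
Z = -619 (Z = -69*10 + 71 = -690 + 71 = -619)
k(h) = -4 + 3*h (k(h) = -4 + ((h + h) + h) = -4 + (2*h + h) = -4 + 3*h)
√(k(q(-9, -14)) + Z) = √((-4 + 3*15) - 619) = √((-4 + 45) - 619) = √(41 - 619) = √(-578) = 17*I*√2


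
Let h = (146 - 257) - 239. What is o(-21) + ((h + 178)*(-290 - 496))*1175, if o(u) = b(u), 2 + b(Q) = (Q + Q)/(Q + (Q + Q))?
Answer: 476551796/3 ≈ 1.5885e+8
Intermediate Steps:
h = -350 (h = -111 - 239 = -350)
b(Q) = -4/3 (b(Q) = -2 + (Q + Q)/(Q + (Q + Q)) = -2 + (2*Q)/(Q + 2*Q) = -2 + (2*Q)/((3*Q)) = -2 + (2*Q)*(1/(3*Q)) = -2 + 2/3 = -4/3)
o(u) = -4/3
o(-21) + ((h + 178)*(-290 - 496))*1175 = -4/3 + ((-350 + 178)*(-290 - 496))*1175 = -4/3 - 172*(-786)*1175 = -4/3 + 135192*1175 = -4/3 + 158850600 = 476551796/3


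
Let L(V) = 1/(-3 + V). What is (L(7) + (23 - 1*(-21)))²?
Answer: 31329/16 ≈ 1958.1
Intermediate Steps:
(L(7) + (23 - 1*(-21)))² = (1/(-3 + 7) + (23 - 1*(-21)))² = (1/4 + (23 + 21))² = (¼ + 44)² = (177/4)² = 31329/16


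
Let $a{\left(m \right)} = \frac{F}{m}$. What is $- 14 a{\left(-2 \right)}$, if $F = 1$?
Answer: $7$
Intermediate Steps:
$a{\left(m \right)} = \frac{1}{m}$ ($a{\left(m \right)} = 1 \frac{1}{m} = \frac{1}{m}$)
$- 14 a{\left(-2 \right)} = - \frac{14}{-2} = \left(-14\right) \left(- \frac{1}{2}\right) = 7$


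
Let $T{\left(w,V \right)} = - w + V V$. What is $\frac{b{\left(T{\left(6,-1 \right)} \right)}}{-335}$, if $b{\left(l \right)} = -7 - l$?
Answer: $\frac{2}{335} \approx 0.0059702$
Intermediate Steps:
$T{\left(w,V \right)} = V^{2} - w$ ($T{\left(w,V \right)} = - w + V^{2} = V^{2} - w$)
$\frac{b{\left(T{\left(6,-1 \right)} \right)}}{-335} = \frac{-7 - \left(\left(-1\right)^{2} - 6\right)}{-335} = \left(-7 - \left(1 - 6\right)\right) \left(- \frac{1}{335}\right) = \left(-7 - -5\right) \left(- \frac{1}{335}\right) = \left(-7 + 5\right) \left(- \frac{1}{335}\right) = \left(-2\right) \left(- \frac{1}{335}\right) = \frac{2}{335}$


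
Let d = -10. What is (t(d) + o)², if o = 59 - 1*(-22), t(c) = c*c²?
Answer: 844561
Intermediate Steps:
t(c) = c³
o = 81 (o = 59 + 22 = 81)
(t(d) + o)² = ((-10)³ + 81)² = (-1000 + 81)² = (-919)² = 844561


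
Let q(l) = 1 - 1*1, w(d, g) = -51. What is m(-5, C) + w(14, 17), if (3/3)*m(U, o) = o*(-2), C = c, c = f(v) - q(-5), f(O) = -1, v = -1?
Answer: -49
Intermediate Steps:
q(l) = 0 (q(l) = 1 - 1 = 0)
c = -1 (c = -1 - 1*0 = -1 + 0 = -1)
C = -1
m(U, o) = -2*o (m(U, o) = o*(-2) = -2*o)
m(-5, C) + w(14, 17) = -2*(-1) - 51 = 2 - 51 = -49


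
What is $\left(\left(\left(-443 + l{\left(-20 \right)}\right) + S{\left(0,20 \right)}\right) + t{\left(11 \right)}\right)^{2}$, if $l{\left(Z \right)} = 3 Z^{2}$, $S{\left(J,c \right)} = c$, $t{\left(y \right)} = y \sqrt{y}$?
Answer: $605060 + 17094 \sqrt{11} \approx 6.6175 \cdot 10^{5}$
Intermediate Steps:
$t{\left(y \right)} = y^{\frac{3}{2}}$
$\left(\left(\left(-443 + l{\left(-20 \right)}\right) + S{\left(0,20 \right)}\right) + t{\left(11 \right)}\right)^{2} = \left(\left(\left(-443 + 3 \left(-20\right)^{2}\right) + 20\right) + 11^{\frac{3}{2}}\right)^{2} = \left(\left(\left(-443 + 3 \cdot 400\right) + 20\right) + 11 \sqrt{11}\right)^{2} = \left(\left(\left(-443 + 1200\right) + 20\right) + 11 \sqrt{11}\right)^{2} = \left(\left(757 + 20\right) + 11 \sqrt{11}\right)^{2} = \left(777 + 11 \sqrt{11}\right)^{2}$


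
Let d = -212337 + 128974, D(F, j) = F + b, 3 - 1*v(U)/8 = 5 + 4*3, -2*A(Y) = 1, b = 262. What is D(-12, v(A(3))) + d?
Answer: -83113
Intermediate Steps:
A(Y) = -1/2 (A(Y) = -1/2*1 = -1/2)
v(U) = -112 (v(U) = 24 - 8*(5 + 4*3) = 24 - 8*(5 + 12) = 24 - 8*17 = 24 - 136 = -112)
D(F, j) = 262 + F (D(F, j) = F + 262 = 262 + F)
d = -83363
D(-12, v(A(3))) + d = (262 - 12) - 83363 = 250 - 83363 = -83113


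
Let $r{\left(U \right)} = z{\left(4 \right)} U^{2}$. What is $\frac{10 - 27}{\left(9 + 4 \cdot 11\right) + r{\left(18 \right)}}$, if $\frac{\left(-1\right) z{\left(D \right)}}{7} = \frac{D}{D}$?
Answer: $\frac{17}{2215} \approx 0.0076749$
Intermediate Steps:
$z{\left(D \right)} = -7$ ($z{\left(D \right)} = - 7 \frac{D}{D} = \left(-7\right) 1 = -7$)
$r{\left(U \right)} = - 7 U^{2}$
$\frac{10 - 27}{\left(9 + 4 \cdot 11\right) + r{\left(18 \right)}} = \frac{10 - 27}{\left(9 + 4 \cdot 11\right) - 7 \cdot 18^{2}} = \frac{10 - 27}{\left(9 + 44\right) - 2268} = - \frac{17}{53 - 2268} = - \frac{17}{-2215} = \left(-17\right) \left(- \frac{1}{2215}\right) = \frac{17}{2215}$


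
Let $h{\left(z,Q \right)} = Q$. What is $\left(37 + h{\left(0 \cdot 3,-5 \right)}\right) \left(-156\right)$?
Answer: $-4992$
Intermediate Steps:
$\left(37 + h{\left(0 \cdot 3,-5 \right)}\right) \left(-156\right) = \left(37 - 5\right) \left(-156\right) = 32 \left(-156\right) = -4992$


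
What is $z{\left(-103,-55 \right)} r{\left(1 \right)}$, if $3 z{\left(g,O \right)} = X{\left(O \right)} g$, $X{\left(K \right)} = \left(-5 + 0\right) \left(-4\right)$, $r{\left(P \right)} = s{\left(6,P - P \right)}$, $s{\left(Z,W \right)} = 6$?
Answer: $-4120$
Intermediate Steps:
$r{\left(P \right)} = 6$
$X{\left(K \right)} = 20$ ($X{\left(K \right)} = \left(-5\right) \left(-4\right) = 20$)
$z{\left(g,O \right)} = \frac{20 g}{3}$
$z{\left(-103,-55 \right)} r{\left(1 \right)} = \frac{20}{3} \left(-103\right) 6 = \left(- \frac{2060}{3}\right) 6 = -4120$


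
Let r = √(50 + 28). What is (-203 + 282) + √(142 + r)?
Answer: 79 + √(142 + √78) ≈ 91.281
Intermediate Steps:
r = √78 ≈ 8.8318
(-203 + 282) + √(142 + r) = (-203 + 282) + √(142 + √78) = 79 + √(142 + √78)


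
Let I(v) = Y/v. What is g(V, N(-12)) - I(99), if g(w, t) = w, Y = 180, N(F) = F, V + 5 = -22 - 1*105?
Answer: -1472/11 ≈ -133.82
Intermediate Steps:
V = -132 (V = -5 + (-22 - 1*105) = -5 + (-22 - 105) = -5 - 127 = -132)
I(v) = 180/v
g(V, N(-12)) - I(99) = -132 - 180/99 = -132 - 1*20/11 = -132 - 20/11 = -1472/11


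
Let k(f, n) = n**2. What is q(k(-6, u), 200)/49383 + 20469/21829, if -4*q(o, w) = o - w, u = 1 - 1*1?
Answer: 1011912077/1077981507 ≈ 0.93871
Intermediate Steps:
u = 0 (u = 1 - 1 = 0)
q(o, w) = -o/4 + w/4 (q(o, w) = -(o - w)/4 = -o/4 + w/4)
q(k(-6, u), 200)/49383 + 20469/21829 = (-1/4*0**2 + (1/4)*200)/49383 + 20469/21829 = (-1/4*0 + 50)*(1/49383) + 20469*(1/21829) = (0 + 50)*(1/49383) + 20469/21829 = 50*(1/49383) + 20469/21829 = 50/49383 + 20469/21829 = 1011912077/1077981507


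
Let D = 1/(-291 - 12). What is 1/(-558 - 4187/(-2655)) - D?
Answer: 672838/447622809 ≈ 0.0015031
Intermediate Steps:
D = -1/303 (D = 1/(-303) = -1/303 ≈ -0.0033003)
1/(-558 - 4187/(-2655)) - D = 1/(-558 - 4187/(-2655)) - 1*(-1/303) = 1/(-558 - 4187*(-1/2655)) + 1/303 = 1/(-558 + 4187/2655) + 1/303 = 1/(-1477303/2655) + 1/303 = -2655/1477303 + 1/303 = 672838/447622809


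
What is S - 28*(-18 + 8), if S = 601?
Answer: 881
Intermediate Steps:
S - 28*(-18 + 8) = 601 - 28*(-18 + 8) = 601 - 28*(-10) = 601 - 1*(-280) = 601 + 280 = 881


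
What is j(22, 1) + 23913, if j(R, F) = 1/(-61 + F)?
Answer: 1434779/60 ≈ 23913.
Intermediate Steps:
j(22, 1) + 23913 = 1/(-61 + 1) + 23913 = 1/(-60) + 23913 = -1/60 + 23913 = 1434779/60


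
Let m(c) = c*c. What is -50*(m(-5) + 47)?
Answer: -3600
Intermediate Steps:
m(c) = c**2
-50*(m(-5) + 47) = -50*((-5)**2 + 47) = -50*(25 + 47) = -50*72 = -3600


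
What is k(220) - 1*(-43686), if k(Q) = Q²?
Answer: 92086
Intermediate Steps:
k(220) - 1*(-43686) = 220² - 1*(-43686) = 48400 + 43686 = 92086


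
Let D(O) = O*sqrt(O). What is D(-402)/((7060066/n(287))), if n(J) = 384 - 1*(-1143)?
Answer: -306927*I*sqrt(402)/3530033 ≈ -1.7433*I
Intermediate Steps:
n(J) = 1527 (n(J) = 384 + 1143 = 1527)
D(O) = O**(3/2)
D(-402)/((7060066/n(287))) = (-402)**(3/2)/((7060066/1527)) = (-402*I*sqrt(402))/((7060066*(1/1527))) = (-402*I*sqrt(402))/(7060066/1527) = -402*I*sqrt(402)*(1527/7060066) = -306927*I*sqrt(402)/3530033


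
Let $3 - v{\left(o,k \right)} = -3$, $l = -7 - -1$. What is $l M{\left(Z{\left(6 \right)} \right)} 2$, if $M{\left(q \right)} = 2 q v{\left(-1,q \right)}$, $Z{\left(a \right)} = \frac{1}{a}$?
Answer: $-24$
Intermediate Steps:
$l = -6$ ($l = -7 + 1 = -6$)
$v{\left(o,k \right)} = 6$ ($v{\left(o,k \right)} = 3 - -3 = 3 + 3 = 6$)
$M{\left(q \right)} = 12 q$ ($M{\left(q \right)} = 2 q 6 = 12 q$)
$l M{\left(Z{\left(6 \right)} \right)} 2 = - 6 \cdot \frac{12}{6} \cdot 2 = - 6 \cdot 12 \cdot \frac{1}{6} \cdot 2 = \left(-6\right) 2 \cdot 2 = \left(-12\right) 2 = -24$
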